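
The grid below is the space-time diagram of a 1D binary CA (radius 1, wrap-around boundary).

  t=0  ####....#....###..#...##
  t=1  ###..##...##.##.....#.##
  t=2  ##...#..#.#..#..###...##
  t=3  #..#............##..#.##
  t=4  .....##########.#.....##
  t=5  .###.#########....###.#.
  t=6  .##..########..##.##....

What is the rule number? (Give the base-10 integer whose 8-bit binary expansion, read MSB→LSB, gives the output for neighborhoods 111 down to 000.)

137

  ###|#  b7=1 t=0,i=0
  ##.|.  b6=0 t=0,i=3
  #.#|.  b5=0 t=1,i=12
  #..|.  b4=0 t=0,i=4
  .##|#  b3=1 t=0,i=13
  .#.|.  b2=0 t=0,i=8
  ..#|.  b1=0 t=0,i=7
  ...|#  b0=1 t=0,i=5
  bits 10001001 = 137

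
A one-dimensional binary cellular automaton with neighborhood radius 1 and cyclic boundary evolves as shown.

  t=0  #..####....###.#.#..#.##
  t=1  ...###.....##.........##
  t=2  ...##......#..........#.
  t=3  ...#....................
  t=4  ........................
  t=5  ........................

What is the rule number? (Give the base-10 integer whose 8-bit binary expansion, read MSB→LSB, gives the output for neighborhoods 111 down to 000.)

136

  ### -> #   bit 7 = 1  t=0,i=4
  ##. -> .   bit 6 = 0  t=0,i=0
  #.# -> .   bit 5 = 0  t=0,i=14
  #.. -> .   bit 4 = 0  t=0,i=1
  .## -> #   bit 3 = 1  t=0,i=3
  .#. -> .   bit 2 = 0  t=0,i=15
  ..# -> .   bit 1 = 0  t=0,i=2
  ... -> .   bit 0 = 0  t=0,i=8
  bits 10001000 = 136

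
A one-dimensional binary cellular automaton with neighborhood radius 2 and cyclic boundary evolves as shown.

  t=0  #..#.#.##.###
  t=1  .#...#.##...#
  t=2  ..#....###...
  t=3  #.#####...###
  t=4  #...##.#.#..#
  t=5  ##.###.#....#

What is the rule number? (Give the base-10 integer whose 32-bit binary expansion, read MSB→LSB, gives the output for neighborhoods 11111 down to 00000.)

  [31] ##### => #  t=3,i=4
  [30] ####. => #  t=0,i=12
  [29] ###.# => #  t=3,i=0
  [28] ###.. => .  t=0,i=0
  [27] ##.## => .  t=0,i=9
  [26] ##.#. => .  t=4,i=6
  [25] ##..# => #  t=0,i=1
  [24] ##... => #  t=1,i=9
  [23] #.### => .  t=0,i=10
  [22] #.##. => #  t=0,i=7
  [21] #.#.# => #  t=0,i=5
  [20] #.#.. => .  t=1,i=1
  [19] #..## => .  t=4,i=11
  [18] #..#. => .  t=0,i=2
  [17] #...# => .  t=1,i=3
  [16] #.... => #  t=2,i=4
  [15] .#### => .  t=0,i=11
  [14] .###. => .  t=2,i=8
  [13] .##.# => #  t=0,i=8
  [12] .##.. => #  t=1,i=8
  [11] .#.## => .  t=0,i=6
  [10] .#.#. => .  t=0,i=4
  [9] .#..# => .  t=4,i=10
  [8] .#... => #  t=1,i=2
  [7] ..### => .  t=2,i=7
  [6] ..##. => #  t=4,i=4
  [5] ..#.# => .  t=0,i=3
  [4] ..#.. => #  t=2,i=2
  [3] ...## => #  t=2,i=6
  [2] ...#. => .  t=1,i=4
  [1] ....# => #  t=2,i=0
  [0] ..... => #  t=2,i=12
  bits 11100011011000010011000101011011 = 3814797659

3814797659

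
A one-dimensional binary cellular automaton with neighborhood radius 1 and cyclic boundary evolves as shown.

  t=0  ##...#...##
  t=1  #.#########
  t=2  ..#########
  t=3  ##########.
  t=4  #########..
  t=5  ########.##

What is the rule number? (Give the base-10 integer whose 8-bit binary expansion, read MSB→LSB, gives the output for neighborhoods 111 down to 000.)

159

  ### -> #   bit 7 = 1  t=0,i=0
  ##. -> .   bit 6 = 0  t=0,i=1
  #.# -> .   bit 5 = 0  t=1,i=1
  #.. -> #   bit 4 = 1  t=0,i=2
  .## -> #   bit 3 = 1  t=0,i=9
  .#. -> #   bit 2 = 1  t=0,i=5
  ..# -> #   bit 1 = 1  t=0,i=4
  ... -> #   bit 0 = 1  t=0,i=3
  bits 10011111 = 159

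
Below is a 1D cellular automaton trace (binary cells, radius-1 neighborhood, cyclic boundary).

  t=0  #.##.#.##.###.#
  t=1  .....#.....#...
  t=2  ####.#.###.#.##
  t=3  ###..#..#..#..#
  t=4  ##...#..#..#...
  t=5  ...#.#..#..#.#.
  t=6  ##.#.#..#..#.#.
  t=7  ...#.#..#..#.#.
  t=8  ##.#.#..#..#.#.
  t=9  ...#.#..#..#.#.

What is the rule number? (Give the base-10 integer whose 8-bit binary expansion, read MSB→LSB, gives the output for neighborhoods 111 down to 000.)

133

  ### -> #   bit 7 = 1  t=0,i=11
  ##. -> .   bit 6 = 0  t=0,i=0
  #.# -> .   bit 5 = 0  t=0,i=1
  #.. -> .   bit 4 = 0  t=1,i=6
  .## -> .   bit 3 = 0  t=0,i=2
  .#. -> #   bit 2 = 1  t=0,i=5
  ..# -> .   bit 1 = 0  t=1,i=4
  ... -> #   bit 0 = 1  t=1,i=0
  bits 10000101 = 133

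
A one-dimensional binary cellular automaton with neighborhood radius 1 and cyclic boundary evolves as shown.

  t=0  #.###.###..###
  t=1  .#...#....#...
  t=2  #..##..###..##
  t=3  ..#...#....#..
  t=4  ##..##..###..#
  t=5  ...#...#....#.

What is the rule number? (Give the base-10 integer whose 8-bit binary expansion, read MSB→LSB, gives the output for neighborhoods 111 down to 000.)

35

  ### -> .   bit 7 = 0  t=0,i=3
  ##. -> .   bit 6 = 0  t=0,i=0
  #.# -> #   bit 5 = 1  t=0,i=1
  #.. -> .   bit 4 = 0  t=0,i=9
  .## -> .   bit 3 = 0  t=0,i=2
  .#. -> .   bit 2 = 0  t=1,i=1
  ..# -> #   bit 1 = 1  t=0,i=10
  ... -> #   bit 0 = 1  t=1,i=3
  bits 00100011 = 35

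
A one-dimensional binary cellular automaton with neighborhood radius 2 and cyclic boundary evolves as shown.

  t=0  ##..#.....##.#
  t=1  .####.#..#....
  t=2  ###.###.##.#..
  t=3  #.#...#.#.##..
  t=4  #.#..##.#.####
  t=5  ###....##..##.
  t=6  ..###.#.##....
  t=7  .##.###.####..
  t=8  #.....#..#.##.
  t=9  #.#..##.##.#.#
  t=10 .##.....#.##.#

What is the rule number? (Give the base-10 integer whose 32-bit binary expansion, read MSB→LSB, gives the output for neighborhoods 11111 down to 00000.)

3077935292

  #####|#  b31=1 t=4,i=12
  ####.|.  b30=0 t=1,i=3
  ###.#|#  b29=1 t=1,i=4
  ###..|#  b28=1 t=0,i=1
  ##.##|.  b27=0 t=0,i=12
  ##.#.|#  b26=1 t=1,i=5
  ##..#|#  b25=1 t=0,i=2
  ##...|#  b24=1 t=5,i=3
  #.###|.  b23=0 t=0,i=13
  #.##.|#  b22=1 t=2,i=8
  #.#.#|#  b21=1 t=3,i=8
  #.#..|#  b20=1 t=1,i=6
  #..##|.  b19=0 t=2,i=13
  #..#.|#  b18=1 t=0,i=3
  #...#|.  b17=0 t=3,i=4
  #....|#  b16=1 t=0,i=6
  .####|#  b15=1 t=1,i=2
  .###.|.  b14=0 t=0,i=0
  .##.#|.  b13=0 t=0,i=11
  .##..|#  b12=1 t=3,i=11
  .#.##|.  b11=0 t=3,i=9
  .#.#.|.  b10=0 t=3,i=1
  .#..#|.  b9=0 t=1,i=7
  .#...|.  b8=0 t=0,i=5
  ..###|#  b7=1 t=1,i=1
  ..##.|.  b6=0 t=0,i=10
  ..#.#|#  b5=1 t=3,i=0
  ..#..|#  b4=1 t=0,i=4
  ...##|#  b3=1 t=0,i=9
  ...#.|#  b2=1 t=3,i=5
  ....#|.  b1=0 t=0,i=8
  .....|.  b0=0 t=0,i=7
  bits 10110111011101011001000010111100 = 3077935292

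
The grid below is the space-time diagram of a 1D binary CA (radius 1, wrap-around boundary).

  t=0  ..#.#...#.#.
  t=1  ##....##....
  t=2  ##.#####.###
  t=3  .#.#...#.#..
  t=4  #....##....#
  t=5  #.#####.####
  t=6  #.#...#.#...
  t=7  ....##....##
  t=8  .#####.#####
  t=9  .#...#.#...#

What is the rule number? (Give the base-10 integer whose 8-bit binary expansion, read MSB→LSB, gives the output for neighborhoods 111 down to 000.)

  [7] ### => .  t=2,i=0
  [6] ##. => #  t=1,i=1
  [5] #.# => .  t=0,i=3
  [4] #.. => .  t=0,i=5
  [3] .## => #  t=1,i=0
  [2] .#. => .  t=0,i=2
  [1] ..# => #  t=0,i=1
  [0] ... => #  t=0,i=0
  bits 01001011 = 75

75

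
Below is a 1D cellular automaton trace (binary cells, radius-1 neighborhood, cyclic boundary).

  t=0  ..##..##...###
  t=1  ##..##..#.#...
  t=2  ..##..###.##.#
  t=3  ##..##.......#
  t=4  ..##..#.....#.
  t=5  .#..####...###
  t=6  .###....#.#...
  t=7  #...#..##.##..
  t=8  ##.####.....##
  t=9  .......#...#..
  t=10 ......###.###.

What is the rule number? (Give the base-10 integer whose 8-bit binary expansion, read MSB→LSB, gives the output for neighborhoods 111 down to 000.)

22

  [7] ### => .  t=0,i=12
  [6] ##. => .  t=0,i=3
  [5] #.# => .  t=1,i=9
  [4] #.. => #  t=0,i=0
  [3] .## => .  t=0,i=2
  [2] .#. => #  t=1,i=8
  [1] ..# => #  t=0,i=1
  [0] ... => .  t=0,i=9
  bits 00010110 = 22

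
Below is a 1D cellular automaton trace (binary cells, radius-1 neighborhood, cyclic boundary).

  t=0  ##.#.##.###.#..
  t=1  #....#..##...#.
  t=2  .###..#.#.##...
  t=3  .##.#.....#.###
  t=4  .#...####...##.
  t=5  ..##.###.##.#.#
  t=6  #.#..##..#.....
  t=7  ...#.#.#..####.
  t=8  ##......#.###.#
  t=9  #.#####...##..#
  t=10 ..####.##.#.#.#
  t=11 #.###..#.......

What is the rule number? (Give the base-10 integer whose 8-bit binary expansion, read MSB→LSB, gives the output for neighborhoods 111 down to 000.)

  [7] ### => #  t=0,i=9
  [6] ##. => .  t=0,i=1
  [5] #.# => .  t=0,i=2
  [4] #.. => #  t=0,i=13
  [3] .## => #  t=0,i=0
  [2] .#. => .  t=0,i=3
  [1] ..# => .  t=0,i=14
  [0] ... => #  t=1,i=2
  bits 10011001 = 153

153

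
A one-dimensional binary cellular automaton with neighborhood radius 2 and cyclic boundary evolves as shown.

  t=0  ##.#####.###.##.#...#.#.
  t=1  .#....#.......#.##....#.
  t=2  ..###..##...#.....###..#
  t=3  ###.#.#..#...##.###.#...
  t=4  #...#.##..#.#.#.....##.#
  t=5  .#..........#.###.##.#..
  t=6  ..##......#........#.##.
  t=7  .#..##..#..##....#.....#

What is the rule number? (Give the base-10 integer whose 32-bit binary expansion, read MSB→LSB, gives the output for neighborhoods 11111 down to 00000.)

1362699146

  ##### -> .   bit 31 = 0  t=0,i=5
  ####. -> #   bit 30 = 1  t=0,i=6
  ###.# -> .   bit 29 = 0  t=0,i=7
  ###.. -> #   bit 28 = 1  t=2,i=4
  ##.## -> .   bit 27 = 0  t=0,i=2
  ##.#. -> .   bit 26 = 0  t=0,i=15
  ##..# -> .   bit 25 = 0  t=2,i=5
  ##... -> #   bit 24 = 1  t=1,i=18
  #.### -> .   bit 23 = 0  t=0,i=3
  #.##. -> .   bit 22 = 0  t=0,i=0
  #.#.# -> #   bit 21 = 1  t=0,i=22
  #.#.. -> #   bit 20 = 1  t=0,i=16
  #..## -> #   bit 19 = 1  t=2,i=1
  #..#. -> .   bit 18 = 0  t=1,i=0
  #...# -> .   bit 17 = 0  t=0,i=18
  #.... -> #   bit 16 = 1  t=1,i=3
  .#### -> .   bit 15 = 0  t=0,i=4
  .###. -> .   bit 14 = 0  t=0,i=10
  .##.# -> #   bit 13 = 1  t=0,i=1
  .##.. -> .   bit 12 = 0  t=1,i=17
  .#.## -> .   bit 11 = 0  t=0,i=23
  .#.#. -> .   bit 10 = 0  t=0,i=21
  .#..# -> #   bit 9 = 1  t=1,i=23
  .#... -> #   bit 8 = 1  t=0,i=17
  ..### -> #   bit 7 = 1  t=2,i=2
  ..##. -> .   bit 6 = 0  t=2,i=7
  ..#.# -> .   bit 5 = 0  t=0,i=20
  ..#.. -> .   bit 4 = 0  t=1,i=1
  ...## -> #   bit 3 = 1  t=2,i=17
  ...#. -> .   bit 2 = 0  t=0,i=19
  ....# -> #   bit 1 = 1  t=1,i=4
  ..... -> .   bit 0 = 0  t=1,i=9
  bits 01010001001110010010001110001010 = 1362699146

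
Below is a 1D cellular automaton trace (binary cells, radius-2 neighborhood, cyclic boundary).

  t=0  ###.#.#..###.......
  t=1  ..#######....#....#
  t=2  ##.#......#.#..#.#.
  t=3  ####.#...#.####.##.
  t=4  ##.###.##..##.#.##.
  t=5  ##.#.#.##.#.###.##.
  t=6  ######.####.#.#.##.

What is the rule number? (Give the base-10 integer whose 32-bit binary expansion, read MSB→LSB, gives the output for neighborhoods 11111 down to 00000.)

  #####|.  b31=0 t=1,i=4
  ####.|.  b30=0 t=1,i=7
  ###.#|#  b29=1 t=0,i=2
  ###..|.  b28=0 t=0,i=11
  ##.##|.  b27=0 t=3,i=15
  ##.#.|#  b26=1 t=0,i=3
  ##..#|.  b25=0 t=4,i=9
  ##...|.  b24=0 t=0,i=12
  #.###|#  b23=1 t=3,i=0
  #.##.|#  b22=1 t=2,i=0
  #.#.#|#  b21=1 t=0,i=4
  #.#..|#  b20=1 t=0,i=6
  #..##|#  b19=1 t=0,i=8
  #..#.|#  b18=1 t=2,i=14
  #...#|#  b17=1 t=3,i=7
  #....|#  b16=1 t=0,i=13
  .####|#  b15=1 t=1,i=3
  .###.|.  b14=0 t=0,i=1
  .##.#|#  b13=1 t=2,i=1
  .##..|#  b12=1 t=4,i=8
  .#.##|.  b11=0 t=2,i=18
  .#.#.|#  b10=1 t=0,i=5
  .#..#|#  b9=1 t=0,i=7
  .#...|.  b8=0 t=1,i=14
  ..###|.  b7=0 t=0,i=0
  ..##.|.  b6=0 t=4,i=11
  ..#.#|.  b5=0 t=2,i=10
  ..#..|.  b4=0 t=1,i=13
  ...##|#  b3=1 t=0,i=18
  ...#.|#  b2=1 t=1,i=12
  ....#|.  b1=0 t=0,i=17
  .....|.  b0=0 t=0,i=14
  bits 00100100111111111011011000001100 = 620738060

620738060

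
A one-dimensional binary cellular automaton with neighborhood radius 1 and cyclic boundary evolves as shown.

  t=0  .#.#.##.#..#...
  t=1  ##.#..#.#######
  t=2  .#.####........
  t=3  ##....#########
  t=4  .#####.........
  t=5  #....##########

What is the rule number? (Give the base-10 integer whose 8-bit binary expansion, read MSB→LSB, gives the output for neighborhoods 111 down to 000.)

  nb ###: next=.  (t=1,i=0, bit7=0)
  nb ##.: next=#  (t=0,i=6, bit6=1)
  nb #.#: next=.  (t=0,i=2, bit5=0)
  nb #..: next=#  (t=0,i=9, bit4=1)
  nb .##: next=.  (t=0,i=5, bit3=0)
  nb .#.: next=#  (t=0,i=1, bit2=1)
  nb ..#: next=#  (t=0,i=0, bit1=1)
  nb ...: next=#  (t=0,i=13, bit0=1)
  bits 01010111 = 87

87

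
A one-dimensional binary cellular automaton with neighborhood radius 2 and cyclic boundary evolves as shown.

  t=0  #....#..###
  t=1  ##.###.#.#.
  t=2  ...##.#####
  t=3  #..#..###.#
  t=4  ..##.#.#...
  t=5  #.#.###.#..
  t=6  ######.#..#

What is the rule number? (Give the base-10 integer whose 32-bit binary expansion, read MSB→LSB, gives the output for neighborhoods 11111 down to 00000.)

  ##### -> #   bit 31 = 1  t=2,i=8
  ####. -> .   bit 30 = 0  t=0,i=10
  ###.# -> .   bit 29 = 0  t=1,i=5
  ###.. -> #   bit 28 = 1  t=0,i=0
  ##.## -> .   bit 27 = 0  t=1,i=2
  ##.#. -> #   bit 26 = 1  t=1,i=6
  ##..# -> .   bit 25 = 0  t=3,i=1
  ##... -> #   bit 24 = 1  t=0,i=1
  #.### -> #   bit 23 = 1  t=1,i=3
  #.##. -> .   bit 22 = 0  t=1,i=0
  #.#.# -> #   bit 21 = 1  t=1,i=7
  #.#.. -> .   bit 20 = 0  t=4,i=7
  #..## -> #   bit 19 = 1  t=0,i=7
  #..#. -> #   bit 18 = 1  t=3,i=2
  #...# -> .   bit 17 = 0  t=2,i=1
  #.... -> .   bit 16 = 0  t=0,i=2
  .#### -> #   bit 15 = 1  t=0,i=9
  .###. -> #   bit 14 = 1  t=1,i=4
  .##.# -> .   bit 13 = 0  t=1,i=1
  .##.. -> .   bit 12 = 0  t=3,i=0
  .#.## -> #   bit 11 = 1  t=1,i=10
  .#.#. -> #   bit 10 = 1  t=1,i=8
  .#..# -> .   bit 9 = 0  t=0,i=6
  .#... -> #   bit 8 = 1  t=4,i=8
  ..### -> .   bit 7 = 0  t=0,i=8
  ..##. -> #   bit 6 = 1  t=2,i=3
  ..#.# -> #   bit 5 = 1  t=5,i=0
  ..#.. -> #   bit 4 = 1  t=0,i=5
  ...## -> .   bit 3 = 0  t=2,i=2
  ...#. -> #   bit 2 = 1  t=0,i=4
  ....# -> #   bit 1 = 1  t=0,i=3
  ..... -> .   bit 0 = 0  t=4,i=10
  bits 10010101101011001100110101110110 = 2511129974

2511129974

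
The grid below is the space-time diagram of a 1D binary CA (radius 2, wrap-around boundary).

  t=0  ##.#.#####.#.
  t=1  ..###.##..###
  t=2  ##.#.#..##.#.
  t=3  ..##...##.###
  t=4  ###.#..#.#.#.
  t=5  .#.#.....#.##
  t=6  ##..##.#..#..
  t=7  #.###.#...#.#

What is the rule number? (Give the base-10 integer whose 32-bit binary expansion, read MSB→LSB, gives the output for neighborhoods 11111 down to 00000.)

2401880402

  nb #####: next=#  (t=0,i=7, bit31=1)
  nb ####.: next=.  (t=0,i=8, bit30=0)
  nb ###.#: next=.  (t=0,i=9, bit29=0)
  nb ###..: next=.  (t=1,i=12, bit28=0)
  nb ##.##: next=#  (t=1,i=5, bit27=1)
  nb ##.#.: next=#  (t=0,i=2, bit26=1)
  nb ##..#: next=#  (t=1,i=0, bit25=1)
  nb ##...: next=#  (t=3,i=4, bit24=1)
  nb #.###: next=.  (t=0,i=5, bit23=0)
  nb #.##.: next=.  (t=0,i=0, bit22=0)
  nb #.#.#: next=#  (t=0,i=3, bit21=1)
  nb #.#..: next=.  (t=2,i=5, bit20=0)
  nb #..##: next=#  (t=1,i=1, bit19=1)
  nb #..#.: next=.  (t=4,i=6, bit18=0)
  nb #...#: next=.  (t=3,i=5, bit17=0)
  nb #....: next=#  (t=5,i=5, bit16=1)
  nb .####: next=#  (t=0,i=6, bit15=1)
  nb .###.: next=#  (t=1,i=3, bit14=1)
  nb .##.#: next=.  (t=0,i=1, bit13=0)
  nb .##..: next=.  (t=1,i=7, bit12=0)
  nb .#.##: next=#  (t=0,i=4, bit11=1)
  nb .#.#.: next=.  (t=2,i=4, bit10=0)
  nb .#..#: next=.  (t=2,i=6, bit9=0)
  nb .#...: next=#  (t=5,i=4, bit8=1)
  nb ..###: next=.  (t=1,i=2, bit7=0)
  nb ..##.: next=#  (t=2,i=8, bit6=1)
  nb ..#.#: next=.  (t=4,i=7, bit5=0)
  nb ..#..: next=#  (t=6,i=10, bit4=1)
  nb ...##: next=.  (t=3,i=6, bit3=0)
  nb ...#.: next=.  (t=5,i=8, bit2=0)
  nb ....#: next=#  (t=5,i=7, bit1=1)
  nb .....: next=.  (t=5,i=6, bit0=0)
  bits 10001111001010011100100101010010 = 2401880402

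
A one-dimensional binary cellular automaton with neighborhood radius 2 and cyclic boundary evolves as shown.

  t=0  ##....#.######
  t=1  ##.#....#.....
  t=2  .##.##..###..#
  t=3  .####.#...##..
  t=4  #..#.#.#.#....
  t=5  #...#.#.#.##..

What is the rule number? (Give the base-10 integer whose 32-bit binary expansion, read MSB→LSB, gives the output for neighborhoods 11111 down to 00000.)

  #####|.  b31=0 t=0,i=10
  ####.|#  b30=1 t=0,i=0
  ###.#|.  b29=0 t=3,i=4
  ###..|#  b28=1 t=0,i=1
  ##.##|#  b27=1 t=2,i=3
  ##.#.|#  b26=1 t=1,i=2
  ##..#|#  b25=1 t=2,i=6
  ##...|.  b24=0 t=0,i=2
  #.###|#  b23=1 t=0,i=8
  #.##.|#  b22=1 t=2,i=1
  #.#.#|.  b21=0 t=4,i=5
  #.#..|.  b20=0 t=1,i=3
  #..##|.  b19=0 t=2,i=7
  #..#.|.  b18=0 t=2,i=12
  #...#|.  b17=0 t=3,i=8
  #....|#  b16=1 t=0,i=3
  .####|.  b15=0 t=0,i=9
  .###.|.  b14=0 t=2,i=9
  .##.#|#  b13=1 t=1,i=1
  .##..|.  b12=0 t=2,i=5
  .#.##|.  b11=0 t=0,i=7
  .#.#.|#  b10=1 t=4,i=4
  .#..#|.  b9=0 t=4,i=1
  .#...|#  b8=1 t=1,i=4
  ..###|.  b7=0 t=2,i=8
  ..##.|.  b6=0 t=1,i=0
  ..#.#|.  b5=0 t=0,i=6
  ..#..|#  b4=1 t=1,i=8
  ...##|#  b3=1 t=1,i=13
  ...#.|.  b2=0 t=0,i=5
  ....#|.  b1=0 t=0,i=4
  .....|.  b0=0 t=1,i=11
  bits 01011110110000010010010100011000 = 1589716248

1589716248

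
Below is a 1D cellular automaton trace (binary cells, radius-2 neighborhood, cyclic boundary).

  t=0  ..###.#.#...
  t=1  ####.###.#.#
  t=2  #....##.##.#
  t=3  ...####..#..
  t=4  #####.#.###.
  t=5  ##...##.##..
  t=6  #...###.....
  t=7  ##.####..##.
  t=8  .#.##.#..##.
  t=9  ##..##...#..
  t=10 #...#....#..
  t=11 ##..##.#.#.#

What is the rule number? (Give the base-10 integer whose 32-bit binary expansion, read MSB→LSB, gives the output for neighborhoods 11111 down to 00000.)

  [31] ##### => .  t=1,i=1
  [30] ####. => .  t=1,i=2
  [29] ###.# => .  t=0,i=4
  [28] ###.. => #  t=3,i=6
  [27] ##.## => .  t=1,i=4
  [26] ##.#. => #  t=0,i=5
  [25] ##..# => .  t=3,i=7
  [24] ##... => .  t=2,i=1
  [23] #.### => #  t=1,i=5
  [22] #.##. => .  t=2,i=8
  [21] #.#.# => #  t=0,i=6
  [20] #.#.. => .  t=0,i=8
  [19] #..## => .  t=5,i=11
  [18] #..#. => #  t=3,i=8
  [17] #...# => .  t=5,i=3
  [16] #.... => .  t=0,i=10
  [15] .#### => #  t=1,i=0
  [14] .###. => #  t=0,i=3
  [13] .##.# => #  t=2,i=6
  [12] .##.. => .  t=2,i=0
  [11] .#.## => .  t=1,i=10
  [10] .#.#. => #  t=0,i=7
  [9] .#..# => .  t=8,i=7
  [8] .#... => #  t=0,i=9
  [7] ..### => #  t=0,i=2
  [6] ..##. => #  t=2,i=5
  [5] ..#.# => #  t=8,i=1
  [4] ..#.. => #  t=3,i=9
  [3] ...## => #  t=0,i=1
  [2] ...#. => .  t=6,i=11
  [1] ....# => #  t=0,i=0
  [0] ..... => #  t=0,i=11
  bits 00010100101001001110010111111011 = 346351099

346351099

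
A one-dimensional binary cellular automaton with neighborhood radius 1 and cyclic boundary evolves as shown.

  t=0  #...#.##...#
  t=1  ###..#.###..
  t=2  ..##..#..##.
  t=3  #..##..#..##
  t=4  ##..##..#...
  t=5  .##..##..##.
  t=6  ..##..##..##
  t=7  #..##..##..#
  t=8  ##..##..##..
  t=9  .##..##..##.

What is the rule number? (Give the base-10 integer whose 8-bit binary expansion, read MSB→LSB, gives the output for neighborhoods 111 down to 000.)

  nb ###: next=.  (t=1,i=1, bit7=0)
  nb ##.: next=#  (t=0,i=0, bit6=1)
  nb #.#: next=#  (t=0,i=5, bit5=1)
  nb #..: next=#  (t=0,i=1, bit4=1)
  nb .##: next=.  (t=0,i=6, bit3=0)
  nb .#.: next=.  (t=0,i=4, bit2=0)
  nb ..#: next=.  (t=0,i=3, bit1=0)
  nb ...: next=#  (t=0,i=2, bit0=1)
  bits 01110001 = 113

113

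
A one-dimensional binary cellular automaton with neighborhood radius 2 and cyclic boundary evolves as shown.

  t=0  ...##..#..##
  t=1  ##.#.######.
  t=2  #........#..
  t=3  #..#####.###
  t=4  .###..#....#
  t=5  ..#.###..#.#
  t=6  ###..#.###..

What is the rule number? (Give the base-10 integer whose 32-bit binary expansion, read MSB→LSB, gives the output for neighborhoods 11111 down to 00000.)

  [31] ##### => .  t=1,i=7
  [30] ####. => #  t=1,i=9
  [29] ###.# => .  t=1,i=10
  [28] ###.. => .  t=3,i=0
  [27] ##.## => .  t=1,i=11
  [26] ##.#. => .  t=1,i=2
  [25] ##..# => #  t=0,i=5
  [24] ##... => #  t=0,i=0
  [23] #.### => .  t=1,i=5
  [22] #.##. => #  t=1,i=0
  [21] #.#.# => .  t=1,i=3
  [20] #.#.. => .  t=5,i=11
  [19] #..## => #  t=0,i=9
  [18] #..#. => #  t=0,i=6
  [17] #...# => #  t=0,i=1
  [16] #.... => .  t=2,i=2
  [15] .#### => .  t=1,i=6
  [14] .###. => #  t=4,i=2
  [13] .##.# => .  t=1,i=1
  [12] .##.. => .  t=0,i=4
  [11] .#.## => .  t=1,i=4
  [10] .#.#. => .  t=5,i=10
  [9] .#..# => #  t=0,i=8
  [8] .#... => .  t=2,i=1
  [7] ..### => #  t=3,i=3
  [6] ..##. => #  t=0,i=3
  [5] ..#.# => #  t=4,i=11
  [4] ..#.. => #  t=0,i=7
  [3] ...## => .  t=0,i=2
  [2] ...#. => .  t=2,i=8
  [1] ....# => #  t=2,i=7
  [0] ..... => #  t=2,i=3
  bits 01000011010011100100001011110011 = 1129202419

1129202419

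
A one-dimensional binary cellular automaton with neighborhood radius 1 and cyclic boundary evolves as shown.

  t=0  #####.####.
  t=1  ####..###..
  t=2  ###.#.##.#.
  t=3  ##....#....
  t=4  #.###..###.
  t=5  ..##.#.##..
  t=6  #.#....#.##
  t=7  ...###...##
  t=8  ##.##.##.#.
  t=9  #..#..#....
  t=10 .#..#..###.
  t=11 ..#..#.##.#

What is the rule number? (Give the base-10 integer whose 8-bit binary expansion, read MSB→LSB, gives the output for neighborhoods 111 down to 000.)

153

  [7] ### => #  t=0,i=1
  [6] ##. => .  t=0,i=4
  [5] #.# => .  t=0,i=5
  [4] #.. => #  t=1,i=4
  [3] .## => #  t=0,i=0
  [2] .#. => .  t=2,i=4
  [1] ..# => .  t=1,i=5
  [0] ... => #  t=3,i=3
  bits 10011001 = 153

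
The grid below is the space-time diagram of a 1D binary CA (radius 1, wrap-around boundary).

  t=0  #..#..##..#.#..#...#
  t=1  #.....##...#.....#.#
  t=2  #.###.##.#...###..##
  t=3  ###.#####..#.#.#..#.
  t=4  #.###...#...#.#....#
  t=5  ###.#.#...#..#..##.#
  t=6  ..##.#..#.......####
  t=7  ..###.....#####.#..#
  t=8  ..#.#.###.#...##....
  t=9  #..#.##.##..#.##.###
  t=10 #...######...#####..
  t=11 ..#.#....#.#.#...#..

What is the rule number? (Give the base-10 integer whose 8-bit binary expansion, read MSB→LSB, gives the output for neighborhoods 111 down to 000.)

  ### -> .   bit 7 = 0  t=2,i=3
  ##. -> #   bit 6 = 1  t=0,i=0
  #.# -> #   bit 5 = 1  t=0,i=11
  #.. -> .   bit 4 = 0  t=0,i=1
  .## -> #   bit 3 = 1  t=0,i=6
  .#. -> .   bit 2 = 0  t=0,i=3
  ..# -> .   bit 1 = 0  t=0,i=2
  ... -> #   bit 0 = 1  t=0,i=17
  bits 01101001 = 105

105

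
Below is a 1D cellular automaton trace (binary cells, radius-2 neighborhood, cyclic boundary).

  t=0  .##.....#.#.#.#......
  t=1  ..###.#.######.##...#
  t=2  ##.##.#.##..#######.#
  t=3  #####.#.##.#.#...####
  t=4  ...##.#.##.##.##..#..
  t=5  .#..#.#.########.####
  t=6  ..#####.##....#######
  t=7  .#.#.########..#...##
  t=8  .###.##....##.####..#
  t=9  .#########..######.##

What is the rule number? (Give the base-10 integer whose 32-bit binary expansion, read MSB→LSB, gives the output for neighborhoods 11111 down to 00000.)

2045769522

  nb #####: next=.  (t=1,i=10, bit31=0)
  nb ####.: next=#  (t=1,i=12, bit30=1)
  nb ###.#: next=#  (t=1,i=4, bit29=1)
  nb ###..: next=#  (t=6,i=20, bit28=1)
  nb ##.##: next=#  (t=1,i=14, bit27=1)
  nb ##.#.: next=.  (t=1,i=5, bit26=0)
  nb ##..#: next=.  (t=2,i=10, bit25=0)
  nb ##...: next=#  (t=0,i=3, bit24=1)
  nb #.###: next=#  (t=1,i=8, bit23=1)
  nb #.##.: next=#  (t=1,i=15, bit22=1)
  nb #.#.#: next=#  (t=0,i=10, bit21=1)
  nb #.#..: next=.  (t=0,i=14, bit20=0)
  nb #..##: next=#  (t=1,i=1, bit19=1)
  nb #..#.: next=#  (t=4,i=17, bit18=1)
  nb #...#: next=#  (t=1,i=18, bit17=1)
  nb #....: next=#  (t=0,i=4, bit16=1)
  nb .####: next=#  (t=1,i=9, bit15=1)
  nb .###.: next=#  (t=1,i=3, bit14=1)
  nb .##.#: next=#  (t=2,i=4, bit13=1)
  nb .##..: next=#  (t=0,i=2, bit12=1)
  nb .#.##: next=.  (t=1,i=7, bit11=0)
  nb .#.#.: next=#  (t=0,i=9, bit10=1)
  nb .#..#: next=#  (t=1,i=0, bit9=1)
  nb .#...: next=#  (t=0,i=15, bit8=1)
  nb ..###: next=.  (t=1,i=2, bit7=0)
  nb ..##.: next=.  (t=0,i=1, bit6=0)
  nb ..#.#: next=#  (t=0,i=8, bit5=1)
  nb ..#..: next=#  (t=1,i=20, bit4=1)
  nb ...##: next=.  (t=0,i=0, bit3=0)
  nb ...#.: next=.  (t=0,i=7, bit2=0)
  nb ....#: next=#  (t=0,i=6, bit1=1)
  nb .....: next=.  (t=0,i=5, bit0=0)
  bits 01111001111011111111011100110010 = 2045769522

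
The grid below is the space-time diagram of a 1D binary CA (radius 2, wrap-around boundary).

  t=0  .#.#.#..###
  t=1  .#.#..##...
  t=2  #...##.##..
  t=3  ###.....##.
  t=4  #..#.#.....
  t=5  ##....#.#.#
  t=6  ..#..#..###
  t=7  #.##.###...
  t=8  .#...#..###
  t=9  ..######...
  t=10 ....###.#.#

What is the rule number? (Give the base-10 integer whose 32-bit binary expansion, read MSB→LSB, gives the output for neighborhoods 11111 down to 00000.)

  nb #####: next=#  (t=9,i=4, bit31=1)
  nb ####.: next=#  (t=9,i=6, bit30=1)
  nb ###.#: next=.  (t=0,i=10, bit29=0)
  nb ###..: next=.  (t=3,i=2, bit28=0)
  nb ##.##: next=.  (t=2,i=6, bit27=0)
  nb ##.#.: next=.  (t=0,i=0, bit26=0)
  nb ##..#: next=#  (t=2,i=9, bit25=1)
  nb ##...: next=#  (t=1,i=8, bit24=1)
  nb #.###: next=#  (t=3,i=0, bit23=1)
  nb #.##.: next=.  (t=2,i=7, bit22=0)
  nb #.#.#: next=#  (t=0,i=1, bit21=1)
  nb #.#..: next=.  (t=0,i=5, bit20=0)
  nb #..##: next=#  (t=0,i=7, bit19=1)
  nb #..#.: next=.  (t=2,i=10, bit18=0)
  nb #...#: next=#  (t=2,i=2, bit17=1)
  nb #....: next=.  (t=1,i=9, bit16=0)
  nb .####: next=.  (t=9,i=3, bit15=0)
  nb .###.: next=.  (t=0,i=9, bit14=0)
  nb .##.#: next=.  (t=2,i=5, bit13=0)
  nb .##..: next=#  (t=1,i=7, bit12=1)
  nb .#.##: next=#  (t=5,i=9, bit11=1)
  nb .#.#.: next=.  (t=0,i=2, bit10=0)
  nb .#..#: next=#  (t=0,i=6, bit9=1)
  nb .#...: next=#  (t=2,i=1, bit8=1)
  nb ..###: next=.  (t=0,i=8, bit7=0)
  nb ..##.: next=.  (t=1,i=6, bit6=0)
  nb ..#.#: next=.  (t=1,i=1, bit5=0)
  nb ..#..: next=#  (t=2,i=0, bit4=1)
  nb ...##: next=.  (t=2,i=3, bit3=0)
  nb ...#.: next=#  (t=1,i=0, bit2=1)
  nb ....#: next=.  (t=1,i=10, bit1=0)
  nb .....: next=#  (t=3,i=5, bit0=1)
  bits 11000011101010100001101100010101 = 3282705173

3282705173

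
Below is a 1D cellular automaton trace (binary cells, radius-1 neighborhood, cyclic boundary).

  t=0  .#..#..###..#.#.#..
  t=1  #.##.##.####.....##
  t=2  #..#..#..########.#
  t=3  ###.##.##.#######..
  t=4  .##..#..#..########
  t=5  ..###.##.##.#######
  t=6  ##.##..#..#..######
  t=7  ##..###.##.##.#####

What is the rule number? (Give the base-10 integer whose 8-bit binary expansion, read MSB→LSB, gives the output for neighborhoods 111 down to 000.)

  ### -> #   bit 7 = 1  t=0,i=8
  ##. -> #   bit 6 = 1  t=0,i=9
  #.# -> .   bit 5 = 0  t=0,i=13
  #.. -> #   bit 4 = 1  t=0,i=2
  .## -> .   bit 3 = 0  t=0,i=7
  .#. -> .   bit 2 = 0  t=0,i=1
  ..# -> #   bit 1 = 1  t=0,i=0
  ... -> #   bit 0 = 1  t=0,i=18
  bits 11010011 = 211

211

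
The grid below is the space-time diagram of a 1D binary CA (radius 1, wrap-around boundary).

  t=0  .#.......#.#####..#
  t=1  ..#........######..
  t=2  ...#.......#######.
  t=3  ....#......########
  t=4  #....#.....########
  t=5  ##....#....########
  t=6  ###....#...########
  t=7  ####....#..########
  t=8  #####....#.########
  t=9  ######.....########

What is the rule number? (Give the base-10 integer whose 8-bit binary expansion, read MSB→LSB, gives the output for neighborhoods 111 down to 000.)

  ###|#  b7=1 t=0,i=12
  ##.|#  b6=1 t=0,i=15
  #.#|.  b5=0 t=0,i=0
  #..|#  b4=1 t=0,i=2
  .##|#  b3=1 t=0,i=11
  .#.|.  b2=0 t=0,i=1
  ..#|.  b1=0 t=0,i=8
  ...|.  b0=0 t=0,i=3
  bits 11011000 = 216

216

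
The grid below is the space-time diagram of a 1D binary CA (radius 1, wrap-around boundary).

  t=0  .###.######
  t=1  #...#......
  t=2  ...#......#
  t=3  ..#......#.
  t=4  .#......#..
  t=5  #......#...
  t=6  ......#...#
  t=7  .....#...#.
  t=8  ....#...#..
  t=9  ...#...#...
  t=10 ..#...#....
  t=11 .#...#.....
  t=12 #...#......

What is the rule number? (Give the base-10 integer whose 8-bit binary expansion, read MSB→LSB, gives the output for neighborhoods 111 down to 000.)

  ###|.  b7=0 t=0,i=2
  ##.|.  b6=0 t=0,i=3
  #.#|#  b5=1 t=0,i=0
  #..|.  b4=0 t=1,i=1
  .##|.  b3=0 t=0,i=1
  .#.|.  b2=0 t=1,i=0
  ..#|#  b1=1 t=1,i=3
  ...|.  b0=0 t=1,i=2
  bits 00100010 = 34

34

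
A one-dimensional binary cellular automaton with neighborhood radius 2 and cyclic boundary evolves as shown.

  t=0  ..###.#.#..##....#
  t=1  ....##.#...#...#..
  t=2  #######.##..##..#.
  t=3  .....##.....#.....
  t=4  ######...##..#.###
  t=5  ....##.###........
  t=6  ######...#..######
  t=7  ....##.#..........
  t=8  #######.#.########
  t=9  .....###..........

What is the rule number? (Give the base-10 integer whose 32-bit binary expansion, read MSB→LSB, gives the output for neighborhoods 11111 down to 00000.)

1946297675

  [31] ##### => .  t=2,i=2
  [30] ####. => #  t=2,i=5
  [29] ###.# => #  t=0,i=4
  [28] ###.. => #  t=4,i=5
  [27] ##.## => .  t=2,i=7
  [26] ##.#. => #  t=0,i=5
  [25] ##..# => .  t=2,i=10
  [24] ##... => .  t=0,i=13
  [23] #.### => .  t=2,i=0
  [22] #.##. => .  t=2,i=8
  [21] #.#.# => .  t=0,i=6
  [20] #.#.. => .  t=0,i=8
  [19] #..## => .  t=0,i=1
  [18] #..#. => .  t=2,i=15
  [17] #...# => #  t=1,i=9
  [16] #.... => .  t=0,i=14
  [15] .#### => .  t=2,i=1
  [14] .###. => .  t=0,i=3
  [13] .##.# => #  t=1,i=5
  [12] .##.. => .  t=0,i=12
  [11] .#.## => .  t=2,i=17
  [10] .#.#. => #  t=0,i=7
  [9] .#..# => .  t=0,i=0
  [8] .#... => #  t=1,i=8
  [7] ..### => .  t=0,i=2
  [6] ..##. => #  t=0,i=11
  [5] ..#.# => .  t=2,i=16
  [4] ..#.. => .  t=0,i=17
  [3] ...## => #  t=1,i=3
  [2] ...#. => .  t=0,i=16
  [1] ....# => #  t=0,i=15
  [0] ..... => #  t=1,i=0
  bits 01110100000000100010010101001011 = 1946297675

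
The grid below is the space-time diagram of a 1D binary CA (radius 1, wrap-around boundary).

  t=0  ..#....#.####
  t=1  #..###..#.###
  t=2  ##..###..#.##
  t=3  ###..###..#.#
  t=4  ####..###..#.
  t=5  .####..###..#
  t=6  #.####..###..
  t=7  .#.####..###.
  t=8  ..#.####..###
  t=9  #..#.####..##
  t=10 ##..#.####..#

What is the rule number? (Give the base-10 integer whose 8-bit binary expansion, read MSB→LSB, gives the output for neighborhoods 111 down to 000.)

241

  [7] ### => #  t=0,i=10
  [6] ##. => #  t=0,i=12
  [5] #.# => #  t=0,i=8
  [4] #.. => #  t=0,i=0
  [3] .## => .  t=0,i=9
  [2] .#. => .  t=0,i=2
  [1] ..# => .  t=0,i=1
  [0] ... => #  t=0,i=4
  bits 11110001 = 241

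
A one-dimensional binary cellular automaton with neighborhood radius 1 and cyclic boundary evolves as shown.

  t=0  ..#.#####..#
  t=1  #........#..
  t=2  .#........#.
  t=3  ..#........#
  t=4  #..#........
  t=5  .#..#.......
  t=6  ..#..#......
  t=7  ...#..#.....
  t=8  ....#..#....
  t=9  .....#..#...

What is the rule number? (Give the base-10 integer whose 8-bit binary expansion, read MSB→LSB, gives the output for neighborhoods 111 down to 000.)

  ###|.  b7=0 t=0,i=5
  ##.|.  b6=0 t=0,i=8
  #.#|.  b5=0 t=0,i=3
  #..|#  b4=1 t=0,i=0
  .##|.  b3=0 t=0,i=4
  .#.|.  b2=0 t=0,i=2
  ..#|.  b1=0 t=0,i=1
  ...|.  b0=0 t=1,i=2
  bits 00010000 = 16

16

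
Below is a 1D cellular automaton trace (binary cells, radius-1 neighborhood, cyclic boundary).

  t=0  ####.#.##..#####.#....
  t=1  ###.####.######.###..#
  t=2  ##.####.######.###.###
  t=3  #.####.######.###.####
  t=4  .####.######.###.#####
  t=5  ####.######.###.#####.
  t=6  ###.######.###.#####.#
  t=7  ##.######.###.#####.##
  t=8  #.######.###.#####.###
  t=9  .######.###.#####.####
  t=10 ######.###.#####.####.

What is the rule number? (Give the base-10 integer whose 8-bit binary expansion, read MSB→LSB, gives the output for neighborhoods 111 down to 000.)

  ### -> #   bit 7 = 1  t=0,i=1
  ##. -> .   bit 6 = 0  t=0,i=3
  #.# -> #   bit 5 = 1  t=0,i=4
  #.. -> #   bit 4 = 1  t=0,i=9
  .## -> #   bit 3 = 1  t=0,i=0
  .#. -> #   bit 2 = 1  t=0,i=5
  ..# -> #   bit 1 = 1  t=0,i=10
  ... -> .   bit 0 = 0  t=0,i=19
  bits 10111110 = 190

190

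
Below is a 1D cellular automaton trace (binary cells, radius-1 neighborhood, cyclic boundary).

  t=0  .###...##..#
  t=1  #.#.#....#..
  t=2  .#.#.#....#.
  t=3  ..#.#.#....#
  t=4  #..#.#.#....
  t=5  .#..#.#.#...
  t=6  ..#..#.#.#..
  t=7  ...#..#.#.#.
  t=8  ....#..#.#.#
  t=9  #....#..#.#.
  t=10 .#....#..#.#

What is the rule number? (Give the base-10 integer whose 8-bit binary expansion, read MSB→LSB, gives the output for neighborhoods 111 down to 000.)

  ###|#  b7=1 t=0,i=2
  ##.|.  b6=0 t=0,i=3
  #.#|#  b5=1 t=0,i=0
  #..|#  b4=1 t=0,i=4
  .##|.  b3=0 t=0,i=1
  .#.|.  b2=0 t=0,i=11
  ..#|.  b1=0 t=0,i=6
  ...|.  b0=0 t=0,i=5
  bits 10110000 = 176

176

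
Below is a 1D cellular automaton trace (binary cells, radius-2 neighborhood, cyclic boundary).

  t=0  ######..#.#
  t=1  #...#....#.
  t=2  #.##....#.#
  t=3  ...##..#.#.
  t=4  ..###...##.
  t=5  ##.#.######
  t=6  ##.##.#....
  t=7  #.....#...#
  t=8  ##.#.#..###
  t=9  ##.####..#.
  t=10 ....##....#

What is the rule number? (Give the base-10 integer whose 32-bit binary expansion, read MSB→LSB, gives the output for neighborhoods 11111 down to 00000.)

  [31] ##### => .  t=0,i=1
  [30] ####. => #  t=0,i=4
  [29] ###.# => #  t=5,i=1
  [28] ###.. => .  t=0,i=5
  [27] ##.## => .  t=2,i=1
  [26] ##.#. => .  t=5,i=2
  [25] ##..# => .  t=0,i=6
  [24] ##... => #  t=2,i=4
  [23] #.### => .  t=0,i=10
  [22] #.##. => .  t=2,i=2
  [21] #.#.# => #  t=5,i=3
  [20] #.#.. => #  t=1,i=0
  [19] #..## => .  t=8,i=7
  [18] #..#. => .  t=0,i=7
  [17] #...# => #  t=1,i=2
  [16] #.... => .  t=1,i=6
  [15] .#### => #  t=0,i=0
  [14] .###. => #  t=4,i=3
  [13] .##.# => .  t=2,i=0
  [12] .##.. => #  t=2,i=3
  [11] .#.## => #  t=0,i=9
  [10] .#.#. => #  t=1,i=10
  [9] .#..# => #  t=8,i=6
  [8] .#... => .  t=1,i=1
  [7] ..### => .  t=4,i=2
  [6] ..##. => #  t=3,i=3
  [5] ..#.# => .  t=0,i=8
  [4] ..#.. => .  t=1,i=4
  [3] ...## => #  t=3,i=2
  [2] ...#. => #  t=1,i=3
  [1] ....# => .  t=1,i=7
  [0] ..... => #  t=7,i=3
  bits 01100001001100101101111001001101 = 1630723661

1630723661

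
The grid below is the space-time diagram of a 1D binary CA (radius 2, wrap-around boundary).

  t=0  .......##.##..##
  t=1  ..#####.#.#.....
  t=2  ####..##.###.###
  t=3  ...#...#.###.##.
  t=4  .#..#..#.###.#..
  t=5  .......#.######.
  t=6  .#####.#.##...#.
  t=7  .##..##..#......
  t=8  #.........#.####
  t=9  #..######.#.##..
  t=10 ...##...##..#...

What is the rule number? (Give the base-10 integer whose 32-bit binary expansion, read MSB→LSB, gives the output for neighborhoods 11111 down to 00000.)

886105515

  nb #####: next=.  (t=1,i=4, bit31=0)
  nb ####.: next=.  (t=1,i=5, bit30=0)
  nb ###.#: next=#  (t=1,i=6, bit29=1)
  nb ###..: next=#  (t=2,i=3, bit28=1)
  nb ##.##: next=.  (t=0,i=9, bit27=0)
  nb ##.#.: next=#  (t=1,i=7, bit26=1)
  nb ##..#: next=.  (t=0,i=12, bit25=0)
  nb ##...: next=.  (t=0,i=0, bit24=0)
  nb #.###: next=#  (t=2,i=9, bit23=1)
  nb #.##.: next=#  (t=0,i=10, bit22=1)
  nb #.#.#: next=.  (t=1,i=8, bit21=0)
  nb #.#..: next=#  (t=1,i=10, bit20=1)
  nb #..##: next=.  (t=0,i=13, bit19=0)
  nb #..#.: next=.  (t=4,i=3, bit18=0)
  nb #...#: next=.  (t=3,i=5, bit17=0)
  nb #....: next=.  (t=0,i=1, bit16=0)
  nb .####: next=#  (t=1,i=3, bit15=1)
  nb .###.: next=#  (t=2,i=10, bit14=1)
  nb .##.#: next=#  (t=0,i=8, bit13=1)
  nb .##..: next=.  (t=0,i=11, bit12=0)
  nb .#.##: next=.  (t=3,i=8, bit11=0)
  nb .#.#.: next=#  (t=1,i=9, bit10=1)
  nb .#..#: next=.  (t=4,i=2, bit9=0)
  nb .#...: next=#  (t=1,i=11, bit8=1)
  nb ..###: next=#  (t=1,i=2, bit7=1)
  nb ..##.: next=.  (t=0,i=7, bit6=0)
  nb ..#.#: next=#  (t=3,i=7, bit5=1)
  nb ..#..: next=.  (t=3,i=3, bit4=0)
  nb ...##: next=#  (t=0,i=6, bit3=1)
  nb ...#.: next=.  (t=3,i=2, bit2=0)
  nb ....#: next=#  (t=0,i=5, bit1=1)
  nb .....: next=#  (t=0,i=2, bit0=1)
  bits 00110100110100001110010110101011 = 886105515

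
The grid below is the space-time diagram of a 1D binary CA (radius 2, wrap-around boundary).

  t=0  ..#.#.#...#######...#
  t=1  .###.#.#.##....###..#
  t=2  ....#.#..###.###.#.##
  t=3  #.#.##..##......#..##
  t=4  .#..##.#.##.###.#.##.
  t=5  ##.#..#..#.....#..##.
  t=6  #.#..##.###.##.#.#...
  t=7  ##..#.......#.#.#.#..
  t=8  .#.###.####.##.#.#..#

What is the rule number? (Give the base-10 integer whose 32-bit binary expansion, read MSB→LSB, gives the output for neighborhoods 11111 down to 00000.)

  #####|.  b31=0 t=0,i=12
  ####.|#  b30=1 t=0,i=15
  ###.#|.  b29=0 t=1,i=3
  ###..|#  b28=1 t=0,i=16
  ##.##|.  b27=0 t=2,i=12
  ##.#.|#  b26=1 t=1,i=4
  ##..#|.  b25=0 t=1,i=18
  ##...|#  b24=1 t=0,i=17
  #.###|.  b23=0 t=1,i=1
  #.##.|#  b22=1 t=1,i=9
  #.#.#|.  b21=0 t=0,i=4
  #.#..|.  b20=0 t=0,i=6
  #..##|#  b19=1 t=2,i=8
  #..#.|#  b18=1 t=0,i=1
  #...#|.  b17=0 t=0,i=8
  #....|.  b16=0 t=1,i=12
  .####|.  b15=0 t=0,i=11
  .###.|.  b14=0 t=1,i=2
  .##.#|.  b13=0 t=4,i=5
  .##..|#  b12=1 t=1,i=10
  .#.##|.  b11=0 t=1,i=0
  .#.#.|#  b10=1 t=0,i=3
  .#..#|.  b9=0 t=0,i=0
  .#...|#  b8=1 t=0,i=7
  ..###|#  b7=1 t=0,i=10
  ..##.|.  b6=0 t=3,i=8
  ..#.#|#  b5=1 t=0,i=2
  ..#..|#  b4=1 t=0,i=20
  ...##|#  b3=1 t=0,i=9
  ...#.|.  b2=0 t=0,i=19
  ....#|#  b1=1 t=1,i=13
  .....|#  b0=1 t=3,i=12
  bits 01010101010011000001010110111011 = 1431049659

1431049659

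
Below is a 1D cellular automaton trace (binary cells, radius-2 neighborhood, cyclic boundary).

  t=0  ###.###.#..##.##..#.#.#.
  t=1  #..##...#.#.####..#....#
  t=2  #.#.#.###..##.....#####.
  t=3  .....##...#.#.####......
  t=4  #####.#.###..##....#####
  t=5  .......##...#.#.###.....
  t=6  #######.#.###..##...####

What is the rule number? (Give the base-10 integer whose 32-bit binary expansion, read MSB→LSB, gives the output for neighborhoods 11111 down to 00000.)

148584767

  [31] ##### => .  t=2,i=20
  [30] ####. => .  t=1,i=14
  [29] ###.# => .  t=0,i=2
  [28] ###.. => .  t=1,i=15
  [27] ##.## => #  t=0,i=3
  [26] ##.#. => .  t=0,i=7
  [25] ##..# => .  t=0,i=16
  [24] ##... => .  t=1,i=5
  [23] #.### => #  t=0,i=0
  [22] #.##. => #  t=0,i=14
  [21] #.#.# => .  t=0,i=20
  [20] #.#.. => #  t=0,i=8
  [19] #..## => #  t=0,i=10
  [18] #..#. => .  t=0,i=17
  [17] #...# => #  t=1,i=6
  [16] #.... => #  t=1,i=20
  [15] .#### => .  t=1,i=13
  [14] .###. => .  t=0,i=1
  [13] .##.# => #  t=0,i=12
  [12] .##.. => #  t=0,i=15
  [11] .#.## => #  t=0,i=23
  [10] .#.#. => .  t=0,i=19
  [9] .#..# => .  t=0,i=9
  [8] .#... => #  t=1,i=19
  [7] ..### => .  t=2,i=18
  [6] ..##. => .  t=0,i=11
  [5] ..#.# => #  t=0,i=18
  [4] ..#.. => #  t=1,i=18
  [3] ...## => #  t=1,i=22
  [2] ...#. => #  t=1,i=7
  [1] ....# => #  t=1,i=21
  [0] ..... => #  t=2,i=15
  bits 00001000110110110011100100111111 = 148584767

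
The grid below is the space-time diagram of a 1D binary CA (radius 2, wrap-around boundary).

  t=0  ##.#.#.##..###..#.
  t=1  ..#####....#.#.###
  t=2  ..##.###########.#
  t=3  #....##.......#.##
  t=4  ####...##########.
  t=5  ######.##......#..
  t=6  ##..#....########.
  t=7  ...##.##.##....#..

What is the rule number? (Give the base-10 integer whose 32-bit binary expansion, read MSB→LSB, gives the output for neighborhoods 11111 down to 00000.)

  ##### -> .   bit 31 = 0  t=1,i=4
  ####. -> #   bit 30 = 1  t=1,i=5
  ###.# -> .   bit 29 = 0  t=2,i=15
  ###.. -> #   bit 28 = 1  t=0,i=13
  ##.## -> .   bit 27 = 0  t=2,i=4
  ##.#. -> #   bit 26 = 1  t=0,i=2
  ##..# -> .   bit 25 = 0  t=0,i=9
  ##... -> #   bit 24 = 1  t=1,i=7
  #.### -> #   bit 23 = 1  t=1,i=15
  #.##. -> .   bit 22 = 0  t=0,i=0
  #.#.# -> #   bit 21 = 1  t=0,i=3
  #.#.. -> #   bit 20 = 1  t=2,i=17
  #..## -> .   bit 19 = 0  t=0,i=10
  #..#. -> #   bit 18 = 1  t=0,i=15
  #...# -> #   bit 17 = 1  t=4,i=5
  #.... -> #   bit 16 = 1  t=1,i=8
  .#### -> #   bit 15 = 1  t=1,i=3
  .###. -> .   bit 14 = 0  t=0,i=12
  .##.# -> .   bit 13 = 0  t=0,i=1
  .##.. -> .   bit 12 = 0  t=0,i=8
  .#.## -> #   bit 11 = 1  t=0,i=6
  .#.#. -> #   bit 10 = 1  t=0,i=4
  .#..# -> #   bit 9 = 1  t=2,i=0
  .#... -> .   bit 8 = 0  t=6,i=5
  ..### -> #   bit 7 = 1  t=0,i=11
  ..##. -> .   bit 6 = 0  t=2,i=2
  ..#.# -> #   bit 5 = 1  t=0,i=16
  ..#.. -> #   bit 4 = 1  t=5,i=15
  ...## -> .   bit 3 = 0  t=3,i=4
  ...#. -> #   bit 2 = 1  t=1,i=10
  ....# -> #   bit 1 = 1  t=1,i=9
  ..... -> #   bit 0 = 1  t=3,i=9
  bits 01010101101101111000111010110111 = 1438092983

1438092983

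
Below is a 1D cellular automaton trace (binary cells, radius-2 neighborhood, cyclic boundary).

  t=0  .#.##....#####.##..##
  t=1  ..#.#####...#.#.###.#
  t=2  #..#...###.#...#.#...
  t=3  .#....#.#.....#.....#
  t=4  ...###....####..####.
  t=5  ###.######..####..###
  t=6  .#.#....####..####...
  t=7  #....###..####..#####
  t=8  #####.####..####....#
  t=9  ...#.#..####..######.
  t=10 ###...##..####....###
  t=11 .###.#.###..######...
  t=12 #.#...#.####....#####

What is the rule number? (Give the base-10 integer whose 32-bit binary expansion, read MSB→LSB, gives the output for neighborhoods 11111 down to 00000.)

1527347727

  #####|.  b31=0 t=0,i=11
  ####.|#  b30=1 t=0,i=12
  ###.#|.  b29=0 t=0,i=13
  ###..|#  b28=1 t=1,i=8
  ##.##|#  b27=1 t=0,i=14
  ##.#.|.  b26=0 t=0,i=0
  ##..#|#  b25=1 t=0,i=17
  ##...|#  b24=1 t=0,i=5
  #.###|.  b23=0 t=1,i=4
  #.##.|.  b22=0 t=0,i=3
  #.#.#|.  b21=0 t=0,i=1
  #.#..|.  b20=0 t=1,i=20
  #..##|#  b19=1 t=0,i=18
  #..#.|.  b18=0 t=1,i=1
  #...#|.  b17=0 t=1,i=10
  #....|#  b16=1 t=0,i=6
  .####|.  b15=0 t=0,i=10
  .###.|#  b14=1 t=1,i=17
  .##.#|#  b13=1 t=0,i=20
  .##..|#  b12=1 t=0,i=4
  .#.##|#  b11=1 t=0,i=2
  .#.#.|.  b10=0 t=1,i=13
  .#..#|#  b9=1 t=1,i=0
  .#...|.  b8=0 t=2,i=4
  ..###|.  b7=0 t=0,i=9
  ..##.|.  b6=0 t=0,i=19
  ..#.#|.  b5=0 t=1,i=2
  ..#..|.  b4=0 t=2,i=0
  ...##|#  b3=1 t=0,i=8
  ...#.|#  b2=1 t=1,i=11
  ....#|#  b1=1 t=0,i=7
  .....|#  b0=1 t=3,i=11
  bits 01011011000010010111101000001111 = 1527347727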